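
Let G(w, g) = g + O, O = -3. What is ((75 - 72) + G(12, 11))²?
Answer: 121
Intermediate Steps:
G(w, g) = -3 + g (G(w, g) = g - 3 = -3 + g)
((75 - 72) + G(12, 11))² = ((75 - 72) + (-3 + 11))² = (3 + 8)² = 11² = 121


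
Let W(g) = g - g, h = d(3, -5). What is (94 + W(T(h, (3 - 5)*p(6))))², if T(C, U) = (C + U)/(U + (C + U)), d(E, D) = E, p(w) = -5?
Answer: 8836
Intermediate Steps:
h = 3
T(C, U) = (C + U)/(C + 2*U)
W(g) = 0
(94 + W(T(h, (3 - 5)*p(6))))² = (94 + 0)² = 94² = 8836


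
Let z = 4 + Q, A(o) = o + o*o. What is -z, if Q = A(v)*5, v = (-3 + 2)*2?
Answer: -14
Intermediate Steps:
v = -2 (v = -1*2 = -2)
A(o) = o + o**2
Q = 10 (Q = -2*(1 - 2)*5 = -2*(-1)*5 = 2*5 = 10)
z = 14 (z = 4 + 10 = 14)
-z = -1*14 = -14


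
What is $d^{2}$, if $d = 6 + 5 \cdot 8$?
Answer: $2116$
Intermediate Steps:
$d = 46$ ($d = 6 + 40 = 46$)
$d^{2} = 46^{2} = 2116$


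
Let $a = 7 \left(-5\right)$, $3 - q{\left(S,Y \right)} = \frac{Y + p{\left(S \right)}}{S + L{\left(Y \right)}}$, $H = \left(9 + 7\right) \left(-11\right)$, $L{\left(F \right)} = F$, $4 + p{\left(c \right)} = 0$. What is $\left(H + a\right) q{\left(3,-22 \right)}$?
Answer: $- \frac{6541}{19} \approx -344.26$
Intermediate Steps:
$p{\left(c \right)} = -4$ ($p{\left(c \right)} = -4 + 0 = -4$)
$H = -176$ ($H = 16 \left(-11\right) = -176$)
$q{\left(S,Y \right)} = 3 - \frac{-4 + Y}{S + Y}$ ($q{\left(S,Y \right)} = 3 - \frac{Y - 4}{S + Y} = 3 - \frac{-4 + Y}{S + Y}$)
$a = -35$
$\left(H + a\right) q{\left(3,-22 \right)} = \left(-176 - 35\right) \frac{4 + 2 \left(-22\right) + 3 \cdot 3}{3 - 22} = - 211 \frac{4 - 44 + 9}{-19} = - 211 \left(\left(- \frac{1}{19}\right) \left(-31\right)\right) = \left(-211\right) \frac{31}{19} = - \frac{6541}{19}$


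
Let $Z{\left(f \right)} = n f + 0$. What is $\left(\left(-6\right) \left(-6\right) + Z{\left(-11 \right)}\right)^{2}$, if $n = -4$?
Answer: $6400$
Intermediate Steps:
$Z{\left(f \right)} = - 4 f$ ($Z{\left(f \right)} = - 4 f + 0 = - 4 f$)
$\left(\left(-6\right) \left(-6\right) + Z{\left(-11 \right)}\right)^{2} = \left(\left(-6\right) \left(-6\right) - -44\right)^{2} = \left(36 + 44\right)^{2} = 80^{2} = 6400$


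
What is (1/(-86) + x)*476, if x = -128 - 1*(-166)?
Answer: 777546/43 ≈ 18082.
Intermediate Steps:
x = 38 (x = -128 + 166 = 38)
(1/(-86) + x)*476 = (1/(-86) + 38)*476 = (-1/86 + 38)*476 = (3267/86)*476 = 777546/43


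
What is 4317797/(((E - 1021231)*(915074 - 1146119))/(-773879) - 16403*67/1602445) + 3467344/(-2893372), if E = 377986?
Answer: -4079575922548602070499849/172266948145096570036372 ≈ -23.682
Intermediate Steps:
4317797/(((E - 1021231)*(915074 - 1146119))/(-773879) - 16403*67/1602445) + 3467344/(-2893372) = 4317797/(((377986 - 1021231)*(915074 - 1146119))/(-773879) - 16403*67/1602445) + 3467344/(-2893372) = 4317797/(-643245*(-231045)*(-1/773879) - 1099001*1/1602445) + 3467344*(-1/2893372) = 4317797/(148618541025*(-1/773879) - 1099001/1602445) - 866836/723343 = 4317797/(-148618541025/773879 - 1099001/1602445) - 866836/723343 = 4317797/(-238153888466601004/1240098534155) - 866836/723343 = 4317797*(-1240098534155/238153888466601004) - 866836/723343 = -5354493730478856535/238153888466601004 - 866836/723343 = -4079575922548602070499849/172266948145096570036372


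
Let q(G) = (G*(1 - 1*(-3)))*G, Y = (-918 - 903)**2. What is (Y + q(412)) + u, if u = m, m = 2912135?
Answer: 6907152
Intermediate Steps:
Y = 3316041 (Y = (-1821)**2 = 3316041)
q(G) = 4*G**2 (q(G) = (G*(1 + 3))*G = (G*4)*G = (4*G)*G = 4*G**2)
u = 2912135
(Y + q(412)) + u = (3316041 + 4*412**2) + 2912135 = (3316041 + 4*169744) + 2912135 = (3316041 + 678976) + 2912135 = 3995017 + 2912135 = 6907152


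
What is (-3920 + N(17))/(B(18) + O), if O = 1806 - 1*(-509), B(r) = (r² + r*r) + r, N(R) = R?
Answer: -3903/2981 ≈ -1.3093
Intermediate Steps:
B(r) = r + 2*r² (B(r) = (r² + r²) + r = 2*r² + r = r + 2*r²)
O = 2315 (O = 1806 + 509 = 2315)
(-3920 + N(17))/(B(18) + O) = (-3920 + 17)/(18*(1 + 2*18) + 2315) = -3903/(18*(1 + 36) + 2315) = -3903/(18*37 + 2315) = -3903/(666 + 2315) = -3903/2981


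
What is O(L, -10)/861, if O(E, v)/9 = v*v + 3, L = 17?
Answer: 309/287 ≈ 1.0767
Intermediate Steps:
O(E, v) = 27 + 9*v² (O(E, v) = 9*(v*v + 3) = 9*(v² + 3) = 9*(3 + v²) = 27 + 9*v²)
O(L, -10)/861 = (27 + 9*(-10)²)/861 = (27 + 9*100)*(1/861) = (27 + 900)*(1/861) = 927*(1/861) = 309/287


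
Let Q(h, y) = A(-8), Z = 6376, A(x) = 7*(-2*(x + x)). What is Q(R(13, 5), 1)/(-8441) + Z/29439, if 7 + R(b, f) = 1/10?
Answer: 47225480/248494599 ≈ 0.19005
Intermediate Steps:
R(b, f) = -69/10 (R(b, f) = -7 + 1/10 = -69/10)
A(x) = -28*x (A(x) = 7*(-4*x) = -28*x)
Q(h, y) = 224 (Q(h, y) = -28*(-8) = 224)
Q(R(13, 5), 1)/(-8441) + Z/29439 = 224/(-8441) + 6376/29439 = 224*(-1/8441) + 6376*(1/29439) = -224/8441 + 6376/29439 = 47225480/248494599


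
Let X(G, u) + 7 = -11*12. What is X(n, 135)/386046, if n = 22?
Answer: -139/386046 ≈ -0.00036006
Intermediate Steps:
X(G, u) = -139 (X(G, u) = -7 - 11*12 = -7 - 132 = -139)
X(n, 135)/386046 = -139/386046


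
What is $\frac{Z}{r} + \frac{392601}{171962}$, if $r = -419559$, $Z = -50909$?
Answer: $\frac{24781956631}{10306886394} \approx 2.4044$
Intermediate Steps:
$\frac{Z}{r} + \frac{392601}{171962} = - \frac{50909}{-419559} + \frac{392601}{171962} = \left(-50909\right) \left(- \frac{1}{419559}\right) + 392601 \cdot \frac{1}{171962} = \frac{50909}{419559} + \frac{392601}{171962} = \frac{24781956631}{10306886394}$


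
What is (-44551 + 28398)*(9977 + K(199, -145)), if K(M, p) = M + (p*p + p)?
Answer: -501647568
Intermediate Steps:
K(M, p) = M + p + p**2 (K(M, p) = M + (p**2 + p) = M + (p + p**2) = M + p + p**2)
(-44551 + 28398)*(9977 + K(199, -145)) = (-44551 + 28398)*(9977 + (199 - 145 + (-145)**2)) = -16153*(9977 + (199 - 145 + 21025)) = -16153*(9977 + 21079) = -16153*31056 = -501647568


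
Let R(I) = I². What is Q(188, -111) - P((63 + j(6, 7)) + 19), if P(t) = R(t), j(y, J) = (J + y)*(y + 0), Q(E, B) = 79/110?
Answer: -2815921/110 ≈ -25599.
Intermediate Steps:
Q(E, B) = 79/110 (Q(E, B) = 79*(1/110) = 79/110)
j(y, J) = y*(J + y) (j(y, J) = (J + y)*y = y*(J + y))
P(t) = t²
Q(188, -111) - P((63 + j(6, 7)) + 19) = 79/110 - ((63 + 6*(7 + 6)) + 19)² = 79/110 - ((63 + 6*13) + 19)² = 79/110 - ((63 + 78) + 19)² = 79/110 - (141 + 19)² = 79/110 - 1*160² = 79/110 - 1*25600 = 79/110 - 25600 = -2815921/110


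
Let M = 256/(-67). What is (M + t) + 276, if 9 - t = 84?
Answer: 13211/67 ≈ 197.18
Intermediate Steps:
t = -75 (t = 9 - 1*84 = 9 - 84 = -75)
M = -256/67 (M = 256*(-1/67) = -256/67 ≈ -3.8209)
(M + t) + 276 = (-256/67 - 75) + 276 = -5281/67 + 276 = 13211/67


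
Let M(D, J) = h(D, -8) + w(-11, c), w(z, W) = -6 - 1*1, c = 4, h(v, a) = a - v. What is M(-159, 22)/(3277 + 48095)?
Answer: 4/1427 ≈ 0.0028031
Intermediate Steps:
w(z, W) = -7 (w(z, W) = -6 - 1 = -7)
M(D, J) = -15 - D (M(D, J) = (-8 - D) - 7 = -15 - D)
M(-159, 22)/(3277 + 48095) = (-15 - 1*(-159))/(3277 + 48095) = (-15 + 159)/51372 = 144*(1/51372) = 4/1427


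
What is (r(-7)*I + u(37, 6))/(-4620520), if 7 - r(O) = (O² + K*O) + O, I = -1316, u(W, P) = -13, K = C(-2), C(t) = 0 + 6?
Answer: 1845/924104 ≈ 0.0019965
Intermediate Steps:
C(t) = 6
K = 6
r(O) = 7 - O² - 7*O (r(O) = 7 - ((O² + 6*O) + O) = 7 - (O² + 7*O) = 7 + (-O² - 7*O) = 7 - O² - 7*O)
(r(-7)*I + u(37, 6))/(-4620520) = ((7 - 1*(-7)² - 7*(-7))*(-1316) - 13)/(-4620520) = ((7 - 1*49 + 49)*(-1316) - 13)*(-1/4620520) = ((7 - 49 + 49)*(-1316) - 13)*(-1/4620520) = (7*(-1316) - 13)*(-1/4620520) = (-9212 - 13)*(-1/4620520) = -9225*(-1/4620520) = 1845/924104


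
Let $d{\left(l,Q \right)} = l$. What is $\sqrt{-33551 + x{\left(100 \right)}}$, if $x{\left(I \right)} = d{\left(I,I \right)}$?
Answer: $i \sqrt{33451} \approx 182.9 i$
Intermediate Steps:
$x{\left(I \right)} = I$
$\sqrt{-33551 + x{\left(100 \right)}} = \sqrt{-33551 + 100} = \sqrt{-33451} = i \sqrt{33451}$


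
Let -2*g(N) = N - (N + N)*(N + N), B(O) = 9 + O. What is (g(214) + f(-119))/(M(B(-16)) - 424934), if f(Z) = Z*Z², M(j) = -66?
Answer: 796837/212500 ≈ 3.7498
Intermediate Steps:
g(N) = 2*N² - N/2 (g(N) = -(N - (N + N)*(N + N))/2 = -(N - 2*N*2*N)/2 = -(N - 4*N²)/2 = 2*N² - N/2)
f(Z) = Z³
(g(214) + f(-119))/(M(B(-16)) - 424934) = ((½)*214*(-1 + 4*214) + (-119)³)/(-66 - 424934) = ((½)*214*(-1 + 856) - 1685159)/(-425000) = ((½)*214*855 - 1685159)*(-1/425000) = (91485 - 1685159)*(-1/425000) = -1593674*(-1/425000) = 796837/212500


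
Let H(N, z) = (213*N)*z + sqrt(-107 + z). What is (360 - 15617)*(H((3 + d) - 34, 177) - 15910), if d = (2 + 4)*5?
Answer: 817943027 - 15257*sqrt(70) ≈ 8.1782e+8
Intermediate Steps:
d = 30 (d = 6*5 = 30)
H(N, z) = sqrt(-107 + z) + 213*N*z (H(N, z) = 213*N*z + sqrt(-107 + z) = sqrt(-107 + z) + 213*N*z)
(360 - 15617)*(H((3 + d) - 34, 177) - 15910) = (360 - 15617)*((sqrt(-107 + 177) + 213*((3 + 30) - 34)*177) - 15910) = -15257*((sqrt(70) + 213*(33 - 34)*177) - 15910) = -15257*((sqrt(70) + 213*(-1)*177) - 15910) = -15257*((sqrt(70) - 37701) - 15910) = -15257*((-37701 + sqrt(70)) - 15910) = -15257*(-53611 + sqrt(70)) = 817943027 - 15257*sqrt(70)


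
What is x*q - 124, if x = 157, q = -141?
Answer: -22261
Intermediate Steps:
x*q - 124 = 157*(-141) - 124 = -22137 - 124 = -22261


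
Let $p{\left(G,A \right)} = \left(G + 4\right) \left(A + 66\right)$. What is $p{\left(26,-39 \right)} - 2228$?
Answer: $-1418$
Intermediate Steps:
$p{\left(G,A \right)} = \left(4 + G\right) \left(66 + A\right)$
$p{\left(26,-39 \right)} - 2228 = \left(264 + 4 \left(-39\right) + 66 \cdot 26 - 1014\right) - 2228 = \left(264 - 156 + 1716 - 1014\right) - 2228 = 810 - 2228 = -1418$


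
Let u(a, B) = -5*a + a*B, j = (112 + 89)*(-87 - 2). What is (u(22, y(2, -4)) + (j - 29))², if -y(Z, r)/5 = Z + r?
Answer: 317124864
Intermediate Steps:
j = -17889 (j = 201*(-89) = -17889)
y(Z, r) = -5*Z - 5*r (y(Z, r) = -5*(Z + r) = -5*Z - 5*r)
u(a, B) = -5*a + B*a
(u(22, y(2, -4)) + (j - 29))² = (22*(-5 + (-5*2 - 5*(-4))) + (-17889 - 29))² = (22*(-5 + (-10 + 20)) - 17918)² = (22*(-5 + 10) - 17918)² = (22*5 - 17918)² = (110 - 17918)² = (-17808)² = 317124864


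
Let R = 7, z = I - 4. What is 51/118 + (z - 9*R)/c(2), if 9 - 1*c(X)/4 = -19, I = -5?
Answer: -87/413 ≈ -0.21065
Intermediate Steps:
z = -9 (z = -5 - 4 = -9)
c(X) = 112 (c(X) = 36 - 4*(-19) = 36 + 76 = 112)
51/118 + (z - 9*R)/c(2) = 51/118 + (-9 - 9*7)/112 = 51*(1/118) + (-9 - 63)*(1/112) = 51/118 - 72*1/112 = 51/118 - 9/14 = -87/413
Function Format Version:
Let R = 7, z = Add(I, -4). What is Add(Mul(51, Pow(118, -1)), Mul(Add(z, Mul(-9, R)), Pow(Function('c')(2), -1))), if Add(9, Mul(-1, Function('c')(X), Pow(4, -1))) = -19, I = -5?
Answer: Rational(-87, 413) ≈ -0.21065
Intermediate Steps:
z = -9 (z = Add(-5, -4) = -9)
Function('c')(X) = 112 (Function('c')(X) = Add(36, Mul(-4, -19)) = Add(36, 76) = 112)
Add(Mul(51, Pow(118, -1)), Mul(Add(z, Mul(-9, R)), Pow(Function('c')(2), -1))) = Add(Mul(51, Pow(118, -1)), Mul(Add(-9, Mul(-9, 7)), Pow(112, -1))) = Add(Mul(51, Rational(1, 118)), Mul(Add(-9, -63), Rational(1, 112))) = Add(Rational(51, 118), Mul(-72, Rational(1, 112))) = Add(Rational(51, 118), Rational(-9, 14)) = Rational(-87, 413)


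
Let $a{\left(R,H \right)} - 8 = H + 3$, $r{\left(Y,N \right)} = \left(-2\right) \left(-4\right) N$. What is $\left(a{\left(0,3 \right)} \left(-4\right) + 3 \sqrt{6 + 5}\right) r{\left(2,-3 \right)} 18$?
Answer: $24192 - 1296 \sqrt{11} \approx 19894.0$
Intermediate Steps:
$r{\left(Y,N \right)} = 8 N$
$a{\left(R,H \right)} = 11 + H$ ($a{\left(R,H \right)} = 8 + \left(H + 3\right) = 8 + \left(3 + H\right) = 11 + H$)
$\left(a{\left(0,3 \right)} \left(-4\right) + 3 \sqrt{6 + 5}\right) r{\left(2,-3 \right)} 18 = \left(\left(11 + 3\right) \left(-4\right) + 3 \sqrt{6 + 5}\right) 8 \left(-3\right) 18 = \left(14 \left(-4\right) + 3 \sqrt{11}\right) \left(-24\right) 18 = \left(-56 + 3 \sqrt{11}\right) \left(-24\right) 18 = \left(1344 - 72 \sqrt{11}\right) 18 = 24192 - 1296 \sqrt{11}$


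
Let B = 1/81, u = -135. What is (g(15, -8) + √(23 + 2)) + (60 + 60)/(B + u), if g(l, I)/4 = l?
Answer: 350495/5467 ≈ 64.111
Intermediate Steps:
B = 1/81 ≈ 0.012346
g(l, I) = 4*l
(g(15, -8) + √(23 + 2)) + (60 + 60)/(B + u) = (4*15 + √(23 + 2)) + (60 + 60)/(1/81 - 135) = (60 + √25) + 120/(-10934/81) = (60 + 5) + 120*(-81/10934) = 65 - 4860/5467 = 350495/5467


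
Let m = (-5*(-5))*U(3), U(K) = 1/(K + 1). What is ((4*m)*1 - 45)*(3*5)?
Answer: -300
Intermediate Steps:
U(K) = 1/(1 + K)
m = 25/4 (m = (-5*(-5))/(1 + 3) = 25/4 ≈ 6.2500)
((4*m)*1 - 45)*(3*5) = ((4*(25/4))*1 - 45)*(3*5) = (25*1 - 45)*15 = (25 - 45)*15 = -20*15 = -300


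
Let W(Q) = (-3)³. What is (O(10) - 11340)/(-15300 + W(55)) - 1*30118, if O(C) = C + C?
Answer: -461607266/15327 ≈ -30117.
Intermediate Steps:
W(Q) = -27
O(C) = 2*C
(O(10) - 11340)/(-15300 + W(55)) - 1*30118 = (2*10 - 11340)/(-15300 - 27) - 1*30118 = (20 - 11340)/(-15327) - 30118 = -11320*(-1/15327) - 30118 = 11320/15327 - 30118 = -461607266/15327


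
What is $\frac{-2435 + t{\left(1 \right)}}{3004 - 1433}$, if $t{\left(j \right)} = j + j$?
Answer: $- \frac{2433}{1571} \approx -1.5487$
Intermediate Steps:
$t{\left(j \right)} = 2 j$
$\frac{-2435 + t{\left(1 \right)}}{3004 - 1433} = \frac{-2435 + 2 \cdot 1}{3004 - 1433} = \frac{-2435 + 2}{1571} = \left(-2433\right) \frac{1}{1571} = - \frac{2433}{1571}$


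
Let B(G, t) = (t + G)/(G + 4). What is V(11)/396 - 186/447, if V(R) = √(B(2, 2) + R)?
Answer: -62/149 + √105/1188 ≈ -0.40748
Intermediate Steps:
B(G, t) = (G + t)/(4 + G)
V(R) = √(⅔ + R) (V(R) = √((2 + 2)/(4 + 2) + R) = √(4/6 + R) = √((⅙)*4 + R) = √(⅔ + R))
V(11)/396 - 186/447 = (√(6 + 9*11)/3)/396 - 186/447 = (√(6 + 99)/3)*(1/396) - 186*1/447 = (√105/3)*(1/396) - 62/149 = √105/1188 - 62/149 = -62/149 + √105/1188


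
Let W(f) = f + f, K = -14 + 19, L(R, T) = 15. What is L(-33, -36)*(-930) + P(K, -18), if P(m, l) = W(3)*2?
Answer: -13938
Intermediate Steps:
K = 5
W(f) = 2*f
P(m, l) = 12 (P(m, l) = (2*3)*2 = 6*2 = 12)
L(-33, -36)*(-930) + P(K, -18) = 15*(-930) + 12 = -13950 + 12 = -13938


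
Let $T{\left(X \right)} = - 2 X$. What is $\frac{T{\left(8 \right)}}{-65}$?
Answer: $\frac{16}{65} \approx 0.24615$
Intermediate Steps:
$\frac{T{\left(8 \right)}}{-65} = \frac{\left(-2\right) 8}{-65} = \left(-16\right) \left(- \frac{1}{65}\right) = \frac{16}{65}$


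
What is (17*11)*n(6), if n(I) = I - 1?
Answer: 935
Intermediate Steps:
n(I) = -1 + I
(17*11)*n(6) = (17*11)*(-1 + 6) = 187*5 = 935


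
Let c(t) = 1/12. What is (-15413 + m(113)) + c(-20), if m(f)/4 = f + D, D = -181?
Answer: -188219/12 ≈ -15685.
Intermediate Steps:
c(t) = 1/12
m(f) = -724 + 4*f (m(f) = 4*(f - 181) = 4*(-181 + f) = -724 + 4*f)
(-15413 + m(113)) + c(-20) = (-15413 + (-724 + 4*113)) + 1/12 = (-15413 + (-724 + 452)) + 1/12 = (-15413 - 272) + 1/12 = -15685 + 1/12 = -188219/12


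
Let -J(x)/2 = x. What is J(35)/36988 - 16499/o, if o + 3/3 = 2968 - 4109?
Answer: 10896162/754291 ≈ 14.446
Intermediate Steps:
J(x) = -2*x
o = -1142 (o = -1 + (2968 - 4109) = -1 - 1141 = -1142)
J(35)/36988 - 16499/o = -2*35/36988 - 16499/(-1142) = -70*1/36988 - 16499*(-1/1142) = -5/2642 + 16499/1142 = 10896162/754291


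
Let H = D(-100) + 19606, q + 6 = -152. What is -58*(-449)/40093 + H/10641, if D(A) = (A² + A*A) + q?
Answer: 1858701586/426629613 ≈ 4.3567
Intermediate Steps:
q = -158 (q = -6 - 152 = -158)
D(A) = -158 + 2*A² (D(A) = (A² + A*A) - 158 = (A² + A²) - 158 = 2*A² - 158 = -158 + 2*A²)
H = 39448 (H = (-158 + 2*(-100)²) + 19606 = (-158 + 2*10000) + 19606 = (-158 + 20000) + 19606 = 19842 + 19606 = 39448)
-58*(-449)/40093 + H/10641 = -58*(-449)/40093 + 39448/10641 = 26042*(1/40093) + 39448*(1/10641) = 26042/40093 + 39448/10641 = 1858701586/426629613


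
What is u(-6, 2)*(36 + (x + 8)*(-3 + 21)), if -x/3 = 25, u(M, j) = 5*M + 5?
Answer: 29250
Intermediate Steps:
u(M, j) = 5 + 5*M
x = -75 (x = -3*25 = -75)
u(-6, 2)*(36 + (x + 8)*(-3 + 21)) = (5 + 5*(-6))*(36 + (-75 + 8)*(-3 + 21)) = (5 - 30)*(36 - 67*18) = -25*(36 - 1206) = -25*(-1170) = 29250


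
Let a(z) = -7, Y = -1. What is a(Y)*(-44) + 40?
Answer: 348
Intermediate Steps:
a(Y)*(-44) + 40 = -7*(-44) + 40 = 308 + 40 = 348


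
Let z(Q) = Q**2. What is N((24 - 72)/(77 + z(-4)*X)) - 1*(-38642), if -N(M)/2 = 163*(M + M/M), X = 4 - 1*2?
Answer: 4192092/109 ≈ 38460.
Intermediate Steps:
X = 2 (X = 4 - 2 = 2)
N(M) = -326 - 326*M (N(M) = -326*(M + M/M) = -326*(M + 1) = -326*(1 + M) = -2*(163 + 163*M) = -326 - 326*M)
N((24 - 72)/(77 + z(-4)*X)) - 1*(-38642) = (-326 - 326*(24 - 72)/(77 + (-4)**2*2)) - 1*(-38642) = (-326 - (-15648)/(77 + 16*2)) + 38642 = (-326 - (-15648)/(77 + 32)) + 38642 = (-326 - (-15648)/109) + 38642 = (-326 - 326*(-48/109)) + 38642 = (-326 + 15648/109) + 38642 = -19886/109 + 38642 = 4192092/109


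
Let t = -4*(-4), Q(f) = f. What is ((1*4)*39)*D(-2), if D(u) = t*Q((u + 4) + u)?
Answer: 0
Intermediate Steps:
t = 16
D(u) = 64 + 32*u (D(u) = 16*((u + 4) + u) = 16*((4 + u) + u) = 16*(4 + 2*u) = 64 + 32*u)
((1*4)*39)*D(-2) = ((1*4)*39)*(64 + 32*(-2)) = (4*39)*(64 - 64) = 156*0 = 0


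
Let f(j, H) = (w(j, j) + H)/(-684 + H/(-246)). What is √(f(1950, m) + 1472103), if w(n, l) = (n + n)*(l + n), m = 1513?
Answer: √41796924056270241/169777 ≈ 1204.2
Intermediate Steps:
w(n, l) = 2*n*(l + n) (w(n, l) = (2*n)*(l + n) = 2*n*(l + n))
f(j, H) = (H + 4*j²)/(-684 - H/246) (f(j, H) = (2*j*(j + j) + H)/(-684 + H/(-246)) = (2*j*(2*j) + H)/(-684 + H*(-1/246)) = (4*j² + H)/(-684 - H/246) = (H + 4*j²)/(-684 - H/246))
√(f(1950, m) + 1472103) = √(246*(-1*1513 - 4*1950²)/(168264 + 1513) + 1472103) = √(246*(-1513 - 4*3802500)/169777 + 1472103) = √(246*(1/169777)*(-1513 - 15210000) + 1472103) = √(246*(1/169777)*(-15211513) + 1472103) = √(-3742032198/169777 + 1472103) = √(246187198833/169777) = √41796924056270241/169777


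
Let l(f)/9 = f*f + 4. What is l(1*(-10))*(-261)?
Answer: -244296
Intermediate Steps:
l(f) = 36 + 9*f² (l(f) = 9*(f*f + 4) = 9*(f² + 4) = 9*(4 + f²) = 36 + 9*f²)
l(1*(-10))*(-261) = (36 + 9*(1*(-10))²)*(-261) = (36 + 9*(-10)²)*(-261) = (36 + 9*100)*(-261) = (36 + 900)*(-261) = 936*(-261) = -244296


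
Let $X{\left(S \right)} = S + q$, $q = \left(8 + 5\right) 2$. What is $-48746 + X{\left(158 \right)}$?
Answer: $-48562$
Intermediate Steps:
$q = 26$ ($q = 13 \cdot 2 = 26$)
$X{\left(S \right)} = 26 + S$ ($X{\left(S \right)} = S + 26 = 26 + S$)
$-48746 + X{\left(158 \right)} = -48746 + \left(26 + 158\right) = -48746 + 184 = -48562$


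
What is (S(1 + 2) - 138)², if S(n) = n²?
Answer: 16641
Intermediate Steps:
(S(1 + 2) - 138)² = ((1 + 2)² - 138)² = (3² - 138)² = (9 - 138)² = (-129)² = 16641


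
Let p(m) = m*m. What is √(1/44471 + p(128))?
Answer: 3*√3600238079935/44471 ≈ 128.00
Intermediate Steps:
p(m) = m²
√(1/44471 + p(128)) = √(1/44471 + 128²) = √(1/44471 + 16384) = √(728612865/44471) = 3*√3600238079935/44471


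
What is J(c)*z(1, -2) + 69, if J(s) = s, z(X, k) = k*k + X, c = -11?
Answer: 14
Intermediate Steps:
z(X, k) = X + k² (z(X, k) = k² + X = X + k²)
J(c)*z(1, -2) + 69 = -11*(1 + (-2)²) + 69 = -11*(1 + 4) + 69 = -11*5 + 69 = -55 + 69 = 14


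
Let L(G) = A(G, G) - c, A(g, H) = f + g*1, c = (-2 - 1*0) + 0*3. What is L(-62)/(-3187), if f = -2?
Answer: 62/3187 ≈ 0.019454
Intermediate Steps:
c = -2 (c = (-2 + 0) + 0 = -2 + 0 = -2)
A(g, H) = -2 + g (A(g, H) = -2 + g*1 = -2 + g)
L(G) = G (L(G) = (-2 + G) - 1*(-2) = (-2 + G) + 2 = G)
L(-62)/(-3187) = -62/(-3187) = -62*(-1/3187) = 62/3187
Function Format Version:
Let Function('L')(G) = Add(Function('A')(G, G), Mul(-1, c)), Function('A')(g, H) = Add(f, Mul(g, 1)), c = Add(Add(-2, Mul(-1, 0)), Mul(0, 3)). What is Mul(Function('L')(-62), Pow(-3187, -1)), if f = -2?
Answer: Rational(62, 3187) ≈ 0.019454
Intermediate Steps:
c = -2 (c = Add(Add(-2, 0), 0) = Add(-2, 0) = -2)
Function('A')(g, H) = Add(-2, g) (Function('A')(g, H) = Add(-2, Mul(g, 1)) = Add(-2, g))
Function('L')(G) = G (Function('L')(G) = Add(Add(-2, G), Mul(-1, -2)) = Add(Add(-2, G), 2) = G)
Mul(Function('L')(-62), Pow(-3187, -1)) = Mul(-62, Pow(-3187, -1)) = Mul(-62, Rational(-1, 3187)) = Rational(62, 3187)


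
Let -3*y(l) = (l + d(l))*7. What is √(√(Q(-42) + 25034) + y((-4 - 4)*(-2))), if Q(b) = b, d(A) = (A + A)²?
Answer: 2*√(-5460 + 9*√1562)/3 ≈ 47.63*I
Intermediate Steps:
d(A) = 4*A² (d(A) = (2*A)² = 4*A²)
y(l) = -28*l²/3 - 7*l/3 (y(l) = -(l + 4*l²)*7/3 = -(7*l + 28*l²)/3 = -28*l²/3 - 7*l/3)
√(√(Q(-42) + 25034) + y((-4 - 4)*(-2))) = √(√(-42 + 25034) + 7*((-4 - 4)*(-2))*(-1 - 4*(-4 - 4)*(-2))/3) = √(√24992 + 7*(-8*(-2))*(-1 - (-32)*(-2))/3) = √(4*√1562 + (7/3)*16*(-1 - 4*16)) = √(4*√1562 + (7/3)*16*(-1 - 64)) = √(4*√1562 + (7/3)*16*(-65)) = √(4*√1562 - 7280/3) = √(-7280/3 + 4*√1562)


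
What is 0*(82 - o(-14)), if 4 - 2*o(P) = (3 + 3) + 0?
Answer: 0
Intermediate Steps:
o(P) = -1 (o(P) = 2 - ((3 + 3) + 0)/2 = 2 - (6 + 0)/2 = 2 - 1/2*6 = 2 - 3 = -1)
0*(82 - o(-14)) = 0*(82 - 1*(-1)) = 0*(82 + 1) = 0*83 = 0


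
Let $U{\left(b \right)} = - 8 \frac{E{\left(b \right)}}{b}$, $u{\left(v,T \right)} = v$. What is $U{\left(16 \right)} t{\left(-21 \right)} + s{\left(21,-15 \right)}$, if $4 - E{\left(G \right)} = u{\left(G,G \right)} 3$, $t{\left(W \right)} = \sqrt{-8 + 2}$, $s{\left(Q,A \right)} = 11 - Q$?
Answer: $-10 + 22 i \sqrt{6} \approx -10.0 + 53.889 i$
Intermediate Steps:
$t{\left(W \right)} = i \sqrt{6}$ ($t{\left(W \right)} = \sqrt{-6} = i \sqrt{6}$)
$E{\left(G \right)} = 4 - 3 G$ ($E{\left(G \right)} = 4 - G 3 = 4 - 3 G$)
$U{\left(b \right)} = - \frac{8 \left(4 - 3 b\right)}{b}$ ($U{\left(b \right)} = - 8 \frac{4 - 3 b}{b} = - \frac{8 \left(4 - 3 b\right)}{b}$)
$U{\left(16 \right)} t{\left(-21 \right)} + s{\left(21,-15 \right)} = \left(24 - \frac{32}{16}\right) i \sqrt{6} + \left(11 - 21\right) = \left(24 - 2\right) i \sqrt{6} + \left(11 - 21\right) = \left(24 - 2\right) i \sqrt{6} - 10 = 22 i \sqrt{6} - 10 = -10 + 22 i \sqrt{6}$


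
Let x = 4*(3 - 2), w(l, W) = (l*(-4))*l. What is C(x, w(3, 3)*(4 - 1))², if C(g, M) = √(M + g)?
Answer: -104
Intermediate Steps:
w(l, W) = -4*l² (w(l, W) = (-4*l)*l = -4*l²)
x = 4 (x = 4*1 = 4)
C(x, w(3, 3)*(4 - 1))² = (√((-4*3²)*(4 - 1) + 4))² = (√(-4*9*3 + 4))² = (√(-36*3 + 4))² = (√(-108 + 4))² = (√(-104))² = (2*I*√26)² = -104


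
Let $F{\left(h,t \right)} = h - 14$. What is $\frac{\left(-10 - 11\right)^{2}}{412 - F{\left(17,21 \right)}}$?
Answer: $\frac{441}{409} \approx 1.0782$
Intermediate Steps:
$F{\left(h,t \right)} = -14 + h$
$\frac{\left(-10 - 11\right)^{2}}{412 - F{\left(17,21 \right)}} = \frac{\left(-10 - 11\right)^{2}}{412 - \left(-14 + 17\right)} = \frac{\left(-21\right)^{2}}{412 - 3} = \frac{441}{412 - 3} = \frac{441}{409}$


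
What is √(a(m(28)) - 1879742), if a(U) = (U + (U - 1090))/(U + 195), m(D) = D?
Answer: 10*I*√934779205/223 ≈ 1371.0*I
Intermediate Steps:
a(U) = (-1090 + 2*U)/(195 + U) (a(U) = (U + (-1090 + U))/(195 + U) = (-1090 + 2*U)/(195 + U))
√(a(m(28)) - 1879742) = √(2*(-545 + 28)/(195 + 28) - 1879742) = √(2*(-517)/223 - 1879742) = √(2*(1/223)*(-517) - 1879742) = √(-1034/223 - 1879742) = √(-419183500/223) = 10*I*√934779205/223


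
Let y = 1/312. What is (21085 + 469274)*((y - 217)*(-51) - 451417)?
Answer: -22456685243703/104 ≈ -2.1593e+11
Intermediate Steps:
y = 1/312 ≈ 0.0032051
(21085 + 469274)*((y - 217)*(-51) - 451417) = (21085 + 469274)*((1/312 - 217)*(-51) - 451417) = 490359*(-67703/312*(-51) - 451417) = 490359*(1150951/104 - 451417) = 490359*(-45796417/104) = -22456685243703/104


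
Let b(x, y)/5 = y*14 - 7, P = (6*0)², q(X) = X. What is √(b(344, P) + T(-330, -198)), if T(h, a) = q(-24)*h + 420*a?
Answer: 5*I*√3011 ≈ 274.36*I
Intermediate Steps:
P = 0 (P = 0² = 0)
b(x, y) = -35 + 70*y (b(x, y) = 5*(y*14 - 7) = 5*(14*y - 7) = 5*(-7 + 14*y) = -35 + 70*y)
T(h, a) = -24*h + 420*a
√(b(344, P) + T(-330, -198)) = √((-35 + 70*0) + (-24*(-330) + 420*(-198))) = √((-35 + 0) + (7920 - 83160)) = √(-35 - 75240) = √(-75275) = 5*I*√3011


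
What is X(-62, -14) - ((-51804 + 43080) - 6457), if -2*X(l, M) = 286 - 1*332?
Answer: 15204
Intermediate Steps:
X(l, M) = 23 (X(l, M) = -(286 - 1*332)/2 = -(286 - 332)/2 = -½*(-46) = 23)
X(-62, -14) - ((-51804 + 43080) - 6457) = 23 - ((-51804 + 43080) - 6457) = 23 - (-8724 - 6457) = 23 - 1*(-15181) = 23 + 15181 = 15204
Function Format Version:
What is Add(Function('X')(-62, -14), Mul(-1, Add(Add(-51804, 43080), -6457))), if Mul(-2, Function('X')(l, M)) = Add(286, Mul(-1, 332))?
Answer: 15204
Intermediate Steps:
Function('X')(l, M) = 23 (Function('X')(l, M) = Mul(Rational(-1, 2), Add(286, Mul(-1, 332))) = Mul(Rational(-1, 2), Add(286, -332)) = Mul(Rational(-1, 2), -46) = 23)
Add(Function('X')(-62, -14), Mul(-1, Add(Add(-51804, 43080), -6457))) = Add(23, Mul(-1, Add(Add(-51804, 43080), -6457))) = Add(23, Mul(-1, Add(-8724, -6457))) = Add(23, Mul(-1, -15181)) = Add(23, 15181) = 15204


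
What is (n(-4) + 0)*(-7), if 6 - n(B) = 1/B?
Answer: -175/4 ≈ -43.750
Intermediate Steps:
n(B) = 6 - 1/B
(n(-4) + 0)*(-7) = ((6 - 1/(-4)) + 0)*(-7) = ((6 - 1*(-1/4)) + 0)*(-7) = ((6 + 1/4) + 0)*(-7) = (25/4 + 0)*(-7) = (25/4)*(-7) = -175/4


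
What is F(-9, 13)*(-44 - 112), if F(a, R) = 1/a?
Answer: 52/3 ≈ 17.333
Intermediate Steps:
F(-9, 13)*(-44 - 112) = (-44 - 112)/(-9) = -⅑*(-156) = 52/3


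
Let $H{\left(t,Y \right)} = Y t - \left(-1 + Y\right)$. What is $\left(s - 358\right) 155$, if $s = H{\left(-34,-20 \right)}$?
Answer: $53165$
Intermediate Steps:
$H{\left(t,Y \right)} = 1 - Y + Y t$
$s = 701$ ($s = 1 - -20 - -680 = 1 + 20 + 680 = 701$)
$\left(s - 358\right) 155 = \left(701 - 358\right) 155 = 343 \cdot 155 = 53165$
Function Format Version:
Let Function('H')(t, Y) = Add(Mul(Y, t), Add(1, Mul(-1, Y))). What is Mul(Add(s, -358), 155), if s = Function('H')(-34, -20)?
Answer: 53165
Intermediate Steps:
Function('H')(t, Y) = Add(1, Mul(-1, Y), Mul(Y, t))
s = 701 (s = Add(1, Mul(-1, -20), Mul(-20, -34)) = Add(1, 20, 680) = 701)
Mul(Add(s, -358), 155) = Mul(Add(701, -358), 155) = Mul(343, 155) = 53165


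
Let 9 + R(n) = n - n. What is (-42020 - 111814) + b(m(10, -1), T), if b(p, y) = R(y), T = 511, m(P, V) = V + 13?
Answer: -153843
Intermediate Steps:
m(P, V) = 13 + V
R(n) = -9 (R(n) = -9 + (n - n) = -9 + 0 = -9)
b(p, y) = -9
(-42020 - 111814) + b(m(10, -1), T) = (-42020 - 111814) - 9 = -153834 - 9 = -153843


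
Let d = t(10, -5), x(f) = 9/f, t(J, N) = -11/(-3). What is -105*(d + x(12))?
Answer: -1855/4 ≈ -463.75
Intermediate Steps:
t(J, N) = 11/3 (t(J, N) = -11*(-1/3) = 11/3)
d = 11/3 ≈ 3.6667
-105*(d + x(12)) = -105*(11/3 + 9/12) = -105*(11/3 + 9*(1/12)) = -105*(11/3 + 3/4) = -105*53/12 = -1855/4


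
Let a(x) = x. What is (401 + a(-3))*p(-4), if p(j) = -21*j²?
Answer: -133728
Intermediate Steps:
(401 + a(-3))*p(-4) = (401 - 3)*(-21*(-4)²) = 398*(-21*16) = 398*(-336) = -133728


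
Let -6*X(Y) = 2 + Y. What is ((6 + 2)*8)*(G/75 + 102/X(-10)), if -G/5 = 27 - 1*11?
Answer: 72416/15 ≈ 4827.7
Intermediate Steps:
G = -80 (G = -5*(27 - 1*11) = -5*(27 - 11) = -5*16 = -80)
X(Y) = -1/3 - Y/6 (X(Y) = -(2 + Y)/6 = -1/3 - Y/6)
((6 + 2)*8)*(G/75 + 102/X(-10)) = ((6 + 2)*8)*(-80/75 + 102/(-1/3 - 1/6*(-10))) = (8*8)*(-80*1/75 + 102/(-1/3 + 5/3)) = 64*(-16/15 + 102/(4/3)) = 64*(-16/15 + 102*(3/4)) = 64*(-16/15 + 153/2) = 64*(2263/30) = 72416/15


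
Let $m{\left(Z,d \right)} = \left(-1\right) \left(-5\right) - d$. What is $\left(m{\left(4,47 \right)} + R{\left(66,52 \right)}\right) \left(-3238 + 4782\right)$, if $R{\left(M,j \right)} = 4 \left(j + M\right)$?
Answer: $663920$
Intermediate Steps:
$m{\left(Z,d \right)} = 5 - d$
$R{\left(M,j \right)} = 4 M + 4 j$ ($R{\left(M,j \right)} = 4 \left(M + j\right) = 4 M + 4 j$)
$\left(m{\left(4,47 \right)} + R{\left(66,52 \right)}\right) \left(-3238 + 4782\right) = \left(\left(5 - 47\right) + \left(4 \cdot 66 + 4 \cdot 52\right)\right) \left(-3238 + 4782\right) = \left(\left(5 - 47\right) + \left(264 + 208\right)\right) 1544 = \left(-42 + 472\right) 1544 = 430 \cdot 1544 = 663920$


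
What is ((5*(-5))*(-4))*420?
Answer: 42000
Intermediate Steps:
((5*(-5))*(-4))*420 = -25*(-4)*420 = 100*420 = 42000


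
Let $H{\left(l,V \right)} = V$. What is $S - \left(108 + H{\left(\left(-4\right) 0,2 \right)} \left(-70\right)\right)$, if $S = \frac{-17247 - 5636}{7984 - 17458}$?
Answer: $\frac{326051}{9474} \approx 34.415$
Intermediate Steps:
$S = \frac{22883}{9474}$ ($S = - \frac{22883}{-9474} = \left(-22883\right) \left(- \frac{1}{9474}\right) = \frac{22883}{9474} \approx 2.4153$)
$S - \left(108 + H{\left(\left(-4\right) 0,2 \right)} \left(-70\right)\right) = \frac{22883}{9474} - \left(108 + 2 \left(-70\right)\right) = \frac{22883}{9474} - \left(108 - 140\right) = \frac{22883}{9474} - -32 = \frac{22883}{9474} + 32 = \frac{326051}{9474}$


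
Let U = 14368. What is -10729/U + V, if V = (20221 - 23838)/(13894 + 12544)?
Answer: -167811179/189930592 ≈ -0.88354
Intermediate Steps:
V = -3617/26438 ≈ -0.13681
-10729/U + V = -10729/14368 - 3617/26438 = -167811179/189930592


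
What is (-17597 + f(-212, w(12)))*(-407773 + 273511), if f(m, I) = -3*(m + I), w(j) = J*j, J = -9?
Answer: 2233716894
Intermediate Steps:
w(j) = -9*j
f(m, I) = -3*I - 3*m (f(m, I) = -3*(I + m) = -3*I - 3*m)
(-17597 + f(-212, w(12)))*(-407773 + 273511) = (-17597 + (-(-27)*12 - 3*(-212)))*(-407773 + 273511) = (-17597 + (-3*(-108) + 636))*(-134262) = (-17597 + (324 + 636))*(-134262) = (-17597 + 960)*(-134262) = -16637*(-134262) = 2233716894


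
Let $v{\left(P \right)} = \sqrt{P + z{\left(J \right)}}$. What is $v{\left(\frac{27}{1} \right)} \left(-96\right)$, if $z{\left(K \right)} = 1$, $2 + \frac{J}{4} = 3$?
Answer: $- 192 \sqrt{7} \approx -507.98$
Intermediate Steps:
$J = 4$ ($J = -8 + 4 \cdot 3 = -8 + 12 = 4$)
$v{\left(P \right)} = \sqrt{1 + P}$ ($v{\left(P \right)} = \sqrt{P + 1} = \sqrt{1 + P}$)
$v{\left(\frac{27}{1} \right)} \left(-96\right) = \sqrt{1 + \frac{27}{1}} \left(-96\right) = \sqrt{1 + 27 \cdot 1} \left(-96\right) = \sqrt{1 + 27} \left(-96\right) = \sqrt{28} \left(-96\right) = 2 \sqrt{7} \left(-96\right) = - 192 \sqrt{7}$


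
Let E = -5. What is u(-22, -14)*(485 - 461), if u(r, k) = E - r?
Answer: 408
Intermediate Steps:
u(r, k) = -5 - r
u(-22, -14)*(485 - 461) = (-5 - 1*(-22))*(485 - 461) = (-5 + 22)*24 = 17*24 = 408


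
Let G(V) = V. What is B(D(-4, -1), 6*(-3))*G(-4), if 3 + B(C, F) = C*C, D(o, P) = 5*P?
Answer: -88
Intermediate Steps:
B(C, F) = -3 + C**2 (B(C, F) = -3 + C*C = -3 + C**2)
B(D(-4, -1), 6*(-3))*G(-4) = (-3 + (5*(-1))**2)*(-4) = (-3 + (-5)**2)*(-4) = (-3 + 25)*(-4) = 22*(-4) = -88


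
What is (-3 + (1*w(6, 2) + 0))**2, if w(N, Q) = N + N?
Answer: 81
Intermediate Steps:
w(N, Q) = 2*N
(-3 + (1*w(6, 2) + 0))**2 = (-3 + (1*(2*6) + 0))**2 = (-3 + (1*12 + 0))**2 = (-3 + (12 + 0))**2 = (-3 + 12)**2 = 9**2 = 81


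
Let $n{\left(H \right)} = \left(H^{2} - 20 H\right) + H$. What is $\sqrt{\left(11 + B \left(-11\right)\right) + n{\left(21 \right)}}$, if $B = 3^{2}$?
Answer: $i \sqrt{46} \approx 6.7823 i$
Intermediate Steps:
$B = 9$
$n{\left(H \right)} = H^{2} - 19 H$
$\sqrt{\left(11 + B \left(-11\right)\right) + n{\left(21 \right)}} = \sqrt{\left(11 + 9 \left(-11\right)\right) + 21 \left(-19 + 21\right)} = \sqrt{\left(11 - 99\right) + 21 \cdot 2} = \sqrt{-88 + 42} = \sqrt{-46} = i \sqrt{46}$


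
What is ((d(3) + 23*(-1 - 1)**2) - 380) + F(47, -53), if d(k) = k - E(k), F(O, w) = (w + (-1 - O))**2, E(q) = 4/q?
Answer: 29744/3 ≈ 9914.7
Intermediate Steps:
F(O, w) = (-1 + w - O)**2
d(k) = k - 4/k
((d(3) + 23*(-1 - 1)**2) - 380) + F(47, -53) = (((3 - 4/3) + 23*(-1 - 1)**2) - 380) + (1 + 47 - 1*(-53))**2 = (((3 - 4*1/3) + 23*(-2)**2) - 380) + (1 + 47 + 53)**2 = (((3 - 4/3) + 23*4) - 380) + 101**2 = ((5/3 + 92) - 380) + 10201 = (281/3 - 380) + 10201 = -859/3 + 10201 = 29744/3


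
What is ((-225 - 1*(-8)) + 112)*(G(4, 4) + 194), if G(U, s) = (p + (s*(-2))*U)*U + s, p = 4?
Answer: -9030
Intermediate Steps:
G(U, s) = s + U*(4 - 2*U*s) (G(U, s) = (4 + (s*(-2))*U)*U + s = (4 + (-2*s)*U)*U + s = (4 - 2*U*s)*U + s = U*(4 - 2*U*s) + s = s + U*(4 - 2*U*s))
((-225 - 1*(-8)) + 112)*(G(4, 4) + 194) = ((-225 - 1*(-8)) + 112)*((4 + 4*4 - 2*4*4**2) + 194) = ((-225 + 8) + 112)*((4 + 16 - 2*4*16) + 194) = (-217 + 112)*((4 + 16 - 128) + 194) = -105*(-108 + 194) = -105*86 = -9030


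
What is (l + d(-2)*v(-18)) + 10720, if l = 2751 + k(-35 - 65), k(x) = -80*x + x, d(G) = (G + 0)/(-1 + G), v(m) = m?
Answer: 21359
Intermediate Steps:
d(G) = G/(-1 + G)
k(x) = -79*x
l = 10651 (l = 2751 - 79*(-35 - 65) = 2751 - 79*(-100) = 2751 + 7900 = 10651)
(l + d(-2)*v(-18)) + 10720 = (10651 - 2/(-1 - 2)*(-18)) + 10720 = (10651 - 2/(-3)*(-18)) + 10720 = (10651 - 2*(-⅓)*(-18)) + 10720 = (10651 + (⅔)*(-18)) + 10720 = (10651 - 12) + 10720 = 10639 + 10720 = 21359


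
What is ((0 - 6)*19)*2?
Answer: -228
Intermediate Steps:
((0 - 6)*19)*2 = -6*19*2 = -114*2 = -228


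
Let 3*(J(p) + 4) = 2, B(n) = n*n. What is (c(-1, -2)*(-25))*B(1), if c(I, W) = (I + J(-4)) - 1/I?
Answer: 250/3 ≈ 83.333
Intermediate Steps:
B(n) = n²
J(p) = -10/3 (J(p) = -4 + (⅓)*2 = -4 + ⅔ = -10/3)
c(I, W) = -10/3 + I - 1/I (c(I, W) = (I - 10/3) - 1/I = (-10/3 + I) - 1/I = -10/3 + I - 1/I)
(c(-1, -2)*(-25))*B(1) = ((-10/3 - 1 - 1/(-1))*(-25))*1² = ((-10/3 - 1 - 1*(-1))*(-25))*1 = ((-10/3 - 1 + 1)*(-25))*1 = -10/3*(-25)*1 = (250/3)*1 = 250/3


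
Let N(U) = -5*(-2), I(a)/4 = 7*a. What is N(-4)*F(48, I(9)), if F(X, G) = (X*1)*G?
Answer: 120960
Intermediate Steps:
I(a) = 28*a (I(a) = 4*(7*a) = 28*a)
F(X, G) = G*X (F(X, G) = X*G = G*X)
N(U) = 10
N(-4)*F(48, I(9)) = 10*((28*9)*48) = 10*(252*48) = 10*12096 = 120960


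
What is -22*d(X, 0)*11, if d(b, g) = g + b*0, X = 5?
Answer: 0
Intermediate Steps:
d(b, g) = g (d(b, g) = g + 0 = g)
-22*d(X, 0)*11 = -22*0*11 = 0*11 = 0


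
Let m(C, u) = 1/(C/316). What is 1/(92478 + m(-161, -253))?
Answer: 161/14888642 ≈ 1.0814e-5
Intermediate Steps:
m(C, u) = 316/C (m(C, u) = 1/(C*(1/316)) = 1/(C/316) = 316/C)
1/(92478 + m(-161, -253)) = 1/(92478 + 316/(-161)) = 1/(92478 + 316*(-1/161)) = 1/(92478 - 316/161) = 1/(14888642/161) = 161/14888642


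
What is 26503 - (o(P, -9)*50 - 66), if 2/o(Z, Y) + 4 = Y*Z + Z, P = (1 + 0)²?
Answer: 79732/3 ≈ 26577.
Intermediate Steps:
P = 1 (P = 1² = 1)
o(Z, Y) = 2/(-4 + Z + Y*Z) (o(Z, Y) = 2/(-4 + (Y*Z + Z)) = 2/(-4 + (Z + Y*Z)) = 2/(-4 + Z + Y*Z))
26503 - (o(P, -9)*50 - 66) = 26503 - ((2/(-4 + 1 - 9*1))*50 - 66) = 26503 - ((2/(-4 + 1 - 9))*50 - 66) = 26503 - ((2/(-12))*50 - 66) = 26503 - ((2*(-1/12))*50 - 66) = 26503 - (-⅙*50 - 66) = 26503 - (-25/3 - 66) = 26503 - 1*(-223/3) = 26503 + 223/3 = 79732/3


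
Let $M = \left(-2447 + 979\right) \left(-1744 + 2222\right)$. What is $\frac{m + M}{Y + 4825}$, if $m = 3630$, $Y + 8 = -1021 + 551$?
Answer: $- \frac{698074}{4347} \approx -160.59$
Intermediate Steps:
$Y = -478$ ($Y = -8 + \left(-1021 + 551\right) = -8 - 470 = -478$)
$M = -701704$ ($M = \left(-1468\right) 478 = -701704$)
$\frac{m + M}{Y + 4825} = \frac{3630 - 701704}{-478 + 4825} = - \frac{698074}{4347}$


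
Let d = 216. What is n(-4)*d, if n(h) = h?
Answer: -864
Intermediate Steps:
n(-4)*d = -4*216 = -864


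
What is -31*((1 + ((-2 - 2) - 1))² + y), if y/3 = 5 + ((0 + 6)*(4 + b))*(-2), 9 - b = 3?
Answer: 10199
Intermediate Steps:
b = 6 (b = 9 - 1*3 = 9 - 3 = 6)
y = -345 (y = 3*(5 + ((0 + 6)*(4 + 6))*(-2)) = 3*(5 + (6*10)*(-2)) = 3*(5 + 60*(-2)) = 3*(5 - 120) = 3*(-115) = -345)
-31*((1 + ((-2 - 2) - 1))² + y) = -31*((1 + ((-2 - 2) - 1))² - 345) = -31*((1 + (-4 - 1))² - 345) = -31*((1 - 5)² - 345) = -31*((-4)² - 345) = -31*(16 - 345) = -31*(-329) = 10199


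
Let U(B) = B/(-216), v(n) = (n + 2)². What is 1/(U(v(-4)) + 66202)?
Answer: 54/3574907 ≈ 1.5105e-5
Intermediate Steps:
v(n) = (2 + n)²
U(B) = -B/216 (U(B) = B*(-1/216) = -B/216)
1/(U(v(-4)) + 66202) = 1/(-(2 - 4)²/216 + 66202) = 1/(-1/216*(-2)² + 66202) = 1/(-1/216*4 + 66202) = 1/(-1/54 + 66202) = 1/(3574907/54) = 54/3574907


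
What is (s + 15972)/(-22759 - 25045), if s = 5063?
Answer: -21035/47804 ≈ -0.44003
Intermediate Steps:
(s + 15972)/(-22759 - 25045) = (5063 + 15972)/(-22759 - 25045) = 21035/(-47804) = 21035*(-1/47804) = -21035/47804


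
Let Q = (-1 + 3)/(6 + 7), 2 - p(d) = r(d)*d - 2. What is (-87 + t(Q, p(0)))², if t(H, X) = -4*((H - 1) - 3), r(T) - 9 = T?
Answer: 866761/169 ≈ 5128.8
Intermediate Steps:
r(T) = 9 + T
p(d) = 4 - d*(9 + d) (p(d) = 2 - ((9 + d)*d - 2) = 2 - (d*(9 + d) - 2) = 2 - (-2 + d*(9 + d)) = 2 + (2 - d*(9 + d)) = 4 - d*(9 + d))
Q = 2/13 ≈ 0.15385
t(H, X) = 16 - 4*H (t(H, X) = -4*((-1 + H) - 3) = -4*(-4 + H) = 16 - 4*H)
(-87 + t(Q, p(0)))² = (-87 + (16 - 4*2/13))² = (-87 + (16 - 8/13))² = (-87 + 200/13)² = (-931/13)² = 866761/169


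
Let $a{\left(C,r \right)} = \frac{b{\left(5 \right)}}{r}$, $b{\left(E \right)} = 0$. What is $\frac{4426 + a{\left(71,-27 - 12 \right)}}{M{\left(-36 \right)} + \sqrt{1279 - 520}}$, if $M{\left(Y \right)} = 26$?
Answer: $- \frac{115076}{83} + \frac{4426 \sqrt{759}}{83} \approx 82.652$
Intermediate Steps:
$a{\left(C,r \right)} = 0$ ($a{\left(C,r \right)} = \frac{0}{r} = 0$)
$\frac{4426 + a{\left(71,-27 - 12 \right)}}{M{\left(-36 \right)} + \sqrt{1279 - 520}} = \frac{4426 + 0}{26 + \sqrt{1279 - 520}} = \frac{4426}{26 + \sqrt{759}}$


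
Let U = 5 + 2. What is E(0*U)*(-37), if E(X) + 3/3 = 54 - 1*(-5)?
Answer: -2146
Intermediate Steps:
U = 7
E(X) = 58 (E(X) = -1 + (54 - 1*(-5)) = -1 + (54 + 5) = -1 + 59 = 58)
E(0*U)*(-37) = 58*(-37) = -2146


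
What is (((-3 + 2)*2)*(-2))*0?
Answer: 0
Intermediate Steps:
(((-3 + 2)*2)*(-2))*0 = (-1*2*(-2))*0 = -2*(-2)*0 = 4*0 = 0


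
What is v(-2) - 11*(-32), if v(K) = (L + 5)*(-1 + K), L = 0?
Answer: 337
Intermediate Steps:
v(K) = -5 + 5*K (v(K) = (0 + 5)*(-1 + K) = 5*(-1 + K) = -5 + 5*K)
v(-2) - 11*(-32) = (-5 + 5*(-2)) - 11*(-32) = (-5 - 10) + 352 = -15 + 352 = 337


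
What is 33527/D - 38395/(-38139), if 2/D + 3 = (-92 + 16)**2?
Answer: 7381855815359/76278 ≈ 9.6776e+7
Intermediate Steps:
D = 2/5773 (D = 2/(-3 + (-92 + 16)**2) = 2/(-3 + (-76)**2) = 2/(-3 + 5776) = 2/5773 ≈ 0.00034644)
33527/D - 38395/(-38139) = 33527/(2/5773) - 38395/(-38139) = 33527*(5773/2) - 38395*(-1/38139) = 193551371/2 + 38395/38139 = 7381855815359/76278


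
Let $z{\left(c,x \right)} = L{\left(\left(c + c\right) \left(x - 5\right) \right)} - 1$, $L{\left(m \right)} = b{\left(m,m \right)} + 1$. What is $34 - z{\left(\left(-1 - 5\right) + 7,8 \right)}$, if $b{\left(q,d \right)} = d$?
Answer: $28$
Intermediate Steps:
$L{\left(m \right)} = 1 + m$ ($L{\left(m \right)} = m + 1 = 1 + m$)
$z{\left(c,x \right)} = 2 c \left(-5 + x\right)$ ($z{\left(c,x \right)} = \left(1 + \left(c + c\right) \left(x - 5\right)\right) - 1 = \left(1 + 2 c \left(-5 + x\right)\right) - 1 = 2 c \left(-5 + x\right)$)
$34 - z{\left(\left(-1 - 5\right) + 7,8 \right)} = 34 - 2 \left(\left(-1 - 5\right) + 7\right) \left(-5 + 8\right) = 34 - 2 \left(-6 + 7\right) 3 = 34 - 2 \cdot 1 \cdot 3 = 34 - 6 = 28$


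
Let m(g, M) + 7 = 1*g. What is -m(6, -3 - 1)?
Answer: 1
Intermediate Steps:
m(g, M) = -7 + g (m(g, M) = -7 + 1*g = -7 + g)
-m(6, -3 - 1) = -(-7 + 6) = -1*(-1) = 1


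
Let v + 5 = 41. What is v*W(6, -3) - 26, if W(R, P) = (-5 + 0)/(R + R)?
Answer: -41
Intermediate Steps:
v = 36 (v = -5 + 41 = 36)
W(R, P) = -5/(2*R) (W(R, P) = -5*1/(2*R) = -5/(2*R))
v*W(6, -3) - 26 = 36*(-5/2/6) - 26 = 36*(-5/2*⅙) - 26 = 36*(-5/12) - 26 = -15 - 26 = -41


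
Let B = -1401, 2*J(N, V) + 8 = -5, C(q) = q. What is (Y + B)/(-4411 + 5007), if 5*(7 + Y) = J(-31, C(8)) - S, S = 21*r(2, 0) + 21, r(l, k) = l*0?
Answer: -2827/1192 ≈ -2.3716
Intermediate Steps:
r(l, k) = 0
J(N, V) = -13/2 (J(N, V) = -4 + (½)*(-5) = -4 - 5/2 = -13/2)
S = 21 (S = 21*0 + 21 = 0 + 21 = 21)
Y = -25/2 (Y = -7 + (-13/2 - 1*21)/5 = -7 + (-13/2 - 21)/5 = -7 + (⅕)*(-55/2) = -7 - 11/2 = -25/2 ≈ -12.500)
(Y + B)/(-4411 + 5007) = (-25/2 - 1401)/(-4411 + 5007) = -2827/2/596 = -2827/2*1/596 = -2827/1192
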